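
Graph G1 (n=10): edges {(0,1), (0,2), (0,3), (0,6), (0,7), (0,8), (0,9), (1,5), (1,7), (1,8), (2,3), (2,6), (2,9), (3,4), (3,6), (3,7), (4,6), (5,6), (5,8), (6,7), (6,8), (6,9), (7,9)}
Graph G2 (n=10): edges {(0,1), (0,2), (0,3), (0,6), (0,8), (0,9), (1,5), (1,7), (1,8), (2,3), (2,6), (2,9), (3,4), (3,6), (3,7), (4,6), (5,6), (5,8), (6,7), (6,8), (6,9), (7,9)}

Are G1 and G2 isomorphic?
No, not isomorphic

The graphs are NOT isomorphic.

Counting edges: G1 has 23 edge(s); G2 has 22 edge(s).
Edge count is an isomorphism invariant (a bijection on vertices induces a bijection on edges), so differing edge counts rule out isomorphism.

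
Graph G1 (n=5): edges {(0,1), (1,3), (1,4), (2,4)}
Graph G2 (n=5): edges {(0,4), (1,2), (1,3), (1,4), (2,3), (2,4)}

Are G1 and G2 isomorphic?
No, not isomorphic

The graphs are NOT isomorphic.

Degrees in G1: deg(0)=1, deg(1)=3, deg(2)=1, deg(3)=1, deg(4)=2.
Sorted degree sequence of G1: [3, 2, 1, 1, 1].
Degrees in G2: deg(0)=1, deg(1)=3, deg(2)=3, deg(3)=2, deg(4)=3.
Sorted degree sequence of G2: [3, 3, 3, 2, 1].
The (sorted) degree sequence is an isomorphism invariant, so since G1 and G2 have different degree sequences they cannot be isomorphic.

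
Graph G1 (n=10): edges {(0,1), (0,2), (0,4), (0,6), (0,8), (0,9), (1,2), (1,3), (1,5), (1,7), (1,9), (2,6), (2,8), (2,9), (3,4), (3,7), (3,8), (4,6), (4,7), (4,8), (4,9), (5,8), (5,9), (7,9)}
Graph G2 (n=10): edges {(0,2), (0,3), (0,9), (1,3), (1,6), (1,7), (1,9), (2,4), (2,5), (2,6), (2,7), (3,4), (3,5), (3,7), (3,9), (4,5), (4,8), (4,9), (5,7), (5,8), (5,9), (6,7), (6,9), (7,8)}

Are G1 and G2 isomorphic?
Yes, isomorphic

The graphs are isomorphic.
One valid mapping φ: V(G1) → V(G2): 0→5, 1→9, 2→4, 3→6, 4→7, 5→0, 6→8, 7→1, 8→2, 9→3

Verify φ preserves adjacency — for each edge of G1, its image is an edge of G2:
  (0,1) → (φ(0),φ(1)) = (5,9) ∈ E(G2) ✓
  (0,2) → (φ(0),φ(2)) = (4,5) ∈ E(G2) ✓
  (0,4) → (φ(0),φ(4)) = (5,7) ∈ E(G2) ✓
  (0,6) → (φ(0),φ(6)) = (5,8) ∈ E(G2) ✓
  (0,8) → (φ(0),φ(8)) = (2,5) ∈ E(G2) ✓
  (0,9) → (φ(0),φ(9)) = (3,5) ∈ E(G2) ✓
  (1,2) → (φ(1),φ(2)) = (4,9) ∈ E(G2) ✓
  (1,3) → (φ(1),φ(3)) = (6,9) ∈ E(G2) ✓
  (1,5) → (φ(1),φ(5)) = (0,9) ∈ E(G2) ✓
  (1,7) → (φ(1),φ(7)) = (1,9) ∈ E(G2) ✓
  (1,9) → (φ(1),φ(9)) = (3,9) ∈ E(G2) ✓
  (2,6) → (φ(2),φ(6)) = (4,8) ∈ E(G2) ✓
  (2,8) → (φ(2),φ(8)) = (2,4) ∈ E(G2) ✓
  (2,9) → (φ(2),φ(9)) = (3,4) ∈ E(G2) ✓
  (3,4) → (φ(3),φ(4)) = (6,7) ∈ E(G2) ✓
  (3,7) → (φ(3),φ(7)) = (1,6) ∈ E(G2) ✓
  (3,8) → (φ(3),φ(8)) = (2,6) ∈ E(G2) ✓
  (4,6) → (φ(4),φ(6)) = (7,8) ∈ E(G2) ✓
  (4,7) → (φ(4),φ(7)) = (1,7) ∈ E(G2) ✓
  (4,8) → (φ(4),φ(8)) = (2,7) ∈ E(G2) ✓
  (4,9) → (φ(4),φ(9)) = (3,7) ∈ E(G2) ✓
  (5,8) → (φ(5),φ(8)) = (0,2) ∈ E(G2) ✓
  (5,9) → (φ(5),φ(9)) = (0,3) ∈ E(G2) ✓
  (7,9) → (φ(7),φ(9)) = (1,3) ∈ E(G2) ✓
All 24 edges of G1 map to edges of G2, and |E(G1)| = |E(G2)| = 24, so φ is a bijection on edges as well as vertices. Hence G1 ≅ G2.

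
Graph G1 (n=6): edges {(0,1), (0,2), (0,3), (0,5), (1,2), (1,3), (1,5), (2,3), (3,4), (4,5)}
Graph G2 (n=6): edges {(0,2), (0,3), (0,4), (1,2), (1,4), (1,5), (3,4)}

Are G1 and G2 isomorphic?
No, not isomorphic

The graphs are NOT isomorphic.

Degrees in G1: deg(0)=4, deg(1)=4, deg(2)=3, deg(3)=4, deg(4)=2, deg(5)=3.
Sorted degree sequence of G1: [4, 4, 4, 3, 3, 2].
Degrees in G2: deg(0)=3, deg(1)=3, deg(2)=2, deg(3)=2, deg(4)=3, deg(5)=1.
Sorted degree sequence of G2: [3, 3, 3, 2, 2, 1].
The (sorted) degree sequence is an isomorphism invariant, so since G1 and G2 have different degree sequences they cannot be isomorphic.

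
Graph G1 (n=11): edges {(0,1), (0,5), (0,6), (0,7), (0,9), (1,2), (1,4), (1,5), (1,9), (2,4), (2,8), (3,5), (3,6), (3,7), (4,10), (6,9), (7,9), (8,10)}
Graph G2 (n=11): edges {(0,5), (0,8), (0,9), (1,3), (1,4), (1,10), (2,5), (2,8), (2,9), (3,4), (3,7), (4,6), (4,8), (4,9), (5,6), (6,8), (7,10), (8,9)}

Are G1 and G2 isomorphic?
Yes, isomorphic

The graphs are isomorphic.
One valid mapping φ: V(G1) → V(G2): 0→8, 1→4, 2→3, 3→5, 4→1, 5→6, 6→0, 7→2, 8→7, 9→9, 10→10

Verify φ preserves adjacency — for each edge of G1, its image is an edge of G2:
  (0,1) → (φ(0),φ(1)) = (4,8) ∈ E(G2) ✓
  (0,5) → (φ(0),φ(5)) = (6,8) ∈ E(G2) ✓
  (0,6) → (φ(0),φ(6)) = (0,8) ∈ E(G2) ✓
  (0,7) → (φ(0),φ(7)) = (2,8) ∈ E(G2) ✓
  (0,9) → (φ(0),φ(9)) = (8,9) ∈ E(G2) ✓
  (1,2) → (φ(1),φ(2)) = (3,4) ∈ E(G2) ✓
  (1,4) → (φ(1),φ(4)) = (1,4) ∈ E(G2) ✓
  (1,5) → (φ(1),φ(5)) = (4,6) ∈ E(G2) ✓
  (1,9) → (φ(1),φ(9)) = (4,9) ∈ E(G2) ✓
  (2,4) → (φ(2),φ(4)) = (1,3) ∈ E(G2) ✓
  (2,8) → (φ(2),φ(8)) = (3,7) ∈ E(G2) ✓
  (3,5) → (φ(3),φ(5)) = (5,6) ∈ E(G2) ✓
  (3,6) → (φ(3),φ(6)) = (0,5) ∈ E(G2) ✓
  (3,7) → (φ(3),φ(7)) = (2,5) ∈ E(G2) ✓
  (4,10) → (φ(4),φ(10)) = (1,10) ∈ E(G2) ✓
  (6,9) → (φ(6),φ(9)) = (0,9) ∈ E(G2) ✓
  (7,9) → (φ(7),φ(9)) = (2,9) ∈ E(G2) ✓
  (8,10) → (φ(8),φ(10)) = (7,10) ∈ E(G2) ✓
All 18 edges of G1 map to edges of G2, and |E(G1)| = |E(G2)| = 18, so φ is a bijection on edges as well as vertices. Hence G1 ≅ G2.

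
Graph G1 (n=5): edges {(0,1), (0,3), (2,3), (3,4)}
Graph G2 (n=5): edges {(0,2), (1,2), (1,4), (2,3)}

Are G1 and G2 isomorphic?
Yes, isomorphic

The graphs are isomorphic.
One valid mapping φ: V(G1) → V(G2): 0→1, 1→4, 2→0, 3→2, 4→3

Verify φ preserves adjacency — for each edge of G1, its image is an edge of G2:
  (0,1) → (φ(0),φ(1)) = (1,4) ∈ E(G2) ✓
  (0,3) → (φ(0),φ(3)) = (1,2) ∈ E(G2) ✓
  (2,3) → (φ(2),φ(3)) = (0,2) ∈ E(G2) ✓
  (3,4) → (φ(3),φ(4)) = (2,3) ∈ E(G2) ✓
All 4 edges of G1 map to edges of G2, and |E(G1)| = |E(G2)| = 4, so φ is a bijection on edges as well as vertices. Hence G1 ≅ G2.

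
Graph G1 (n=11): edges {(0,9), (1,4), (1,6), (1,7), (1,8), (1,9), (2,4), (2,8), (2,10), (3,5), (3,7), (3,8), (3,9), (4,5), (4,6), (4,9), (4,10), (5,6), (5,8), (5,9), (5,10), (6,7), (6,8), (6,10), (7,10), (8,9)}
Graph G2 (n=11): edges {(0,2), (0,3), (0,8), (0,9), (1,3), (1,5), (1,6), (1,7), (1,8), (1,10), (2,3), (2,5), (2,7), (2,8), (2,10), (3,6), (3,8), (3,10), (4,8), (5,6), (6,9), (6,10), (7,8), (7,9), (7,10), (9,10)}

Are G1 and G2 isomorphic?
Yes, isomorphic

The graphs are isomorphic.
One valid mapping φ: V(G1) → V(G2): 0→4, 1→7, 2→5, 3→0, 4→1, 5→3, 6→10, 7→9, 8→2, 9→8, 10→6

Verify φ preserves adjacency — for each edge of G1, its image is an edge of G2:
  (0,9) → (φ(0),φ(9)) = (4,8) ∈ E(G2) ✓
  (1,4) → (φ(1),φ(4)) = (1,7) ∈ E(G2) ✓
  (1,6) → (φ(1),φ(6)) = (7,10) ∈ E(G2) ✓
  (1,7) → (φ(1),φ(7)) = (7,9) ∈ E(G2) ✓
  (1,8) → (φ(1),φ(8)) = (2,7) ∈ E(G2) ✓
  (1,9) → (φ(1),φ(9)) = (7,8) ∈ E(G2) ✓
  (2,4) → (φ(2),φ(4)) = (1,5) ∈ E(G2) ✓
  (2,8) → (φ(2),φ(8)) = (2,5) ∈ E(G2) ✓
  (2,10) → (φ(2),φ(10)) = (5,6) ∈ E(G2) ✓
  (3,5) → (φ(3),φ(5)) = (0,3) ∈ E(G2) ✓
  (3,7) → (φ(3),φ(7)) = (0,9) ∈ E(G2) ✓
  (3,8) → (φ(3),φ(8)) = (0,2) ∈ E(G2) ✓
  (3,9) → (φ(3),φ(9)) = (0,8) ∈ E(G2) ✓
  (4,5) → (φ(4),φ(5)) = (1,3) ∈ E(G2) ✓
  (4,6) → (φ(4),φ(6)) = (1,10) ∈ E(G2) ✓
  (4,9) → (φ(4),φ(9)) = (1,8) ∈ E(G2) ✓
  (4,10) → (φ(4),φ(10)) = (1,6) ∈ E(G2) ✓
  (5,6) → (φ(5),φ(6)) = (3,10) ∈ E(G2) ✓
  (5,8) → (φ(5),φ(8)) = (2,3) ∈ E(G2) ✓
  (5,9) → (φ(5),φ(9)) = (3,8) ∈ E(G2) ✓
  (5,10) → (φ(5),φ(10)) = (3,6) ∈ E(G2) ✓
  (6,7) → (φ(6),φ(7)) = (9,10) ∈ E(G2) ✓
  (6,8) → (φ(6),φ(8)) = (2,10) ∈ E(G2) ✓
  (6,10) → (φ(6),φ(10)) = (6,10) ∈ E(G2) ✓
  (7,10) → (φ(7),φ(10)) = (6,9) ∈ E(G2) ✓
  (8,9) → (φ(8),φ(9)) = (2,8) ∈ E(G2) ✓
All 26 edges of G1 map to edges of G2, and |E(G1)| = |E(G2)| = 26, so φ is a bijection on edges as well as vertices. Hence G1 ≅ G2.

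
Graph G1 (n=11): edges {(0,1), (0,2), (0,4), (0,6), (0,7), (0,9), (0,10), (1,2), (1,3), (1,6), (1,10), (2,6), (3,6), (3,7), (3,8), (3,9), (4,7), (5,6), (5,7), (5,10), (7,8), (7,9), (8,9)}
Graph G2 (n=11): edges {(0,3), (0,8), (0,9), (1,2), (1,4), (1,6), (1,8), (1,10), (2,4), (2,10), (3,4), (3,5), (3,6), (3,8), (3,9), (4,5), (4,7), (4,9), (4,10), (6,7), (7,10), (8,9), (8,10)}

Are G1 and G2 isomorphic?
Yes, isomorphic

The graphs are isomorphic.
One valid mapping φ: V(G1) → V(G2): 0→4, 1→10, 2→2, 3→8, 4→5, 5→6, 6→1, 7→3, 8→0, 9→9, 10→7

Verify φ preserves adjacency — for each edge of G1, its image is an edge of G2:
  (0,1) → (φ(0),φ(1)) = (4,10) ∈ E(G2) ✓
  (0,2) → (φ(0),φ(2)) = (2,4) ∈ E(G2) ✓
  (0,4) → (φ(0),φ(4)) = (4,5) ∈ E(G2) ✓
  (0,6) → (φ(0),φ(6)) = (1,4) ∈ E(G2) ✓
  (0,7) → (φ(0),φ(7)) = (3,4) ∈ E(G2) ✓
  (0,9) → (φ(0),φ(9)) = (4,9) ∈ E(G2) ✓
  (0,10) → (φ(0),φ(10)) = (4,7) ∈ E(G2) ✓
  (1,2) → (φ(1),φ(2)) = (2,10) ∈ E(G2) ✓
  (1,3) → (φ(1),φ(3)) = (8,10) ∈ E(G2) ✓
  (1,6) → (φ(1),φ(6)) = (1,10) ∈ E(G2) ✓
  (1,10) → (φ(1),φ(10)) = (7,10) ∈ E(G2) ✓
  (2,6) → (φ(2),φ(6)) = (1,2) ∈ E(G2) ✓
  (3,6) → (φ(3),φ(6)) = (1,8) ∈ E(G2) ✓
  (3,7) → (φ(3),φ(7)) = (3,8) ∈ E(G2) ✓
  (3,8) → (φ(3),φ(8)) = (0,8) ∈ E(G2) ✓
  (3,9) → (φ(3),φ(9)) = (8,9) ∈ E(G2) ✓
  (4,7) → (φ(4),φ(7)) = (3,5) ∈ E(G2) ✓
  (5,6) → (φ(5),φ(6)) = (1,6) ∈ E(G2) ✓
  (5,7) → (φ(5),φ(7)) = (3,6) ∈ E(G2) ✓
  (5,10) → (φ(5),φ(10)) = (6,7) ∈ E(G2) ✓
  (7,8) → (φ(7),φ(8)) = (0,3) ∈ E(G2) ✓
  (7,9) → (φ(7),φ(9)) = (3,9) ∈ E(G2) ✓
  (8,9) → (φ(8),φ(9)) = (0,9) ∈ E(G2) ✓
All 23 edges of G1 map to edges of G2, and |E(G1)| = |E(G2)| = 23, so φ is a bijection on edges as well as vertices. Hence G1 ≅ G2.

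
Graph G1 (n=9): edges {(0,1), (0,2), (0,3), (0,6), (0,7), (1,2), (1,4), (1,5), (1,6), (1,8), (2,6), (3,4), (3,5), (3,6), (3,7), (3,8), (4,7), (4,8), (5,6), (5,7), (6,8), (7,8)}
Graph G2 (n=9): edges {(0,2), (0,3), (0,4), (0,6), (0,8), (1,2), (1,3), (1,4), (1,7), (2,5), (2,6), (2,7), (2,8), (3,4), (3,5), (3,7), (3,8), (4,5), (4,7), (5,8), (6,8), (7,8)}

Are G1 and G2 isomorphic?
Yes, isomorphic

The graphs are isomorphic.
One valid mapping φ: V(G1) → V(G2): 0→0, 1→2, 2→6, 3→3, 4→1, 5→5, 6→8, 7→4, 8→7

Verify φ preserves adjacency — for each edge of G1, its image is an edge of G2:
  (0,1) → (φ(0),φ(1)) = (0,2) ∈ E(G2) ✓
  (0,2) → (φ(0),φ(2)) = (0,6) ∈ E(G2) ✓
  (0,3) → (φ(0),φ(3)) = (0,3) ∈ E(G2) ✓
  (0,6) → (φ(0),φ(6)) = (0,8) ∈ E(G2) ✓
  (0,7) → (φ(0),φ(7)) = (0,4) ∈ E(G2) ✓
  (1,2) → (φ(1),φ(2)) = (2,6) ∈ E(G2) ✓
  (1,4) → (φ(1),φ(4)) = (1,2) ∈ E(G2) ✓
  (1,5) → (φ(1),φ(5)) = (2,5) ∈ E(G2) ✓
  (1,6) → (φ(1),φ(6)) = (2,8) ∈ E(G2) ✓
  (1,8) → (φ(1),φ(8)) = (2,7) ∈ E(G2) ✓
  (2,6) → (φ(2),φ(6)) = (6,8) ∈ E(G2) ✓
  (3,4) → (φ(3),φ(4)) = (1,3) ∈ E(G2) ✓
  (3,5) → (φ(3),φ(5)) = (3,5) ∈ E(G2) ✓
  (3,6) → (φ(3),φ(6)) = (3,8) ∈ E(G2) ✓
  (3,7) → (φ(3),φ(7)) = (3,4) ∈ E(G2) ✓
  (3,8) → (φ(3),φ(8)) = (3,7) ∈ E(G2) ✓
  (4,7) → (φ(4),φ(7)) = (1,4) ∈ E(G2) ✓
  (4,8) → (φ(4),φ(8)) = (1,7) ∈ E(G2) ✓
  (5,6) → (φ(5),φ(6)) = (5,8) ∈ E(G2) ✓
  (5,7) → (φ(5),φ(7)) = (4,5) ∈ E(G2) ✓
  (6,8) → (φ(6),φ(8)) = (7,8) ∈ E(G2) ✓
  (7,8) → (φ(7),φ(8)) = (4,7) ∈ E(G2) ✓
All 22 edges of G1 map to edges of G2, and |E(G1)| = |E(G2)| = 22, so φ is a bijection on edges as well as vertices. Hence G1 ≅ G2.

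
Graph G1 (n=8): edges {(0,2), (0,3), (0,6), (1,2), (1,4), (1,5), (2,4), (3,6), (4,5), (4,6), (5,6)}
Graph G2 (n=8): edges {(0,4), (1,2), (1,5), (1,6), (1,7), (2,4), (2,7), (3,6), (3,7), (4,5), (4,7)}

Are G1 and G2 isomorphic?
No, not isomorphic

The graphs are NOT isomorphic.

Counting triangles (3-cliques): G1 has 4, G2 has 2.
Triangle count is an isomorphism invariant, so differing triangle counts rule out isomorphism.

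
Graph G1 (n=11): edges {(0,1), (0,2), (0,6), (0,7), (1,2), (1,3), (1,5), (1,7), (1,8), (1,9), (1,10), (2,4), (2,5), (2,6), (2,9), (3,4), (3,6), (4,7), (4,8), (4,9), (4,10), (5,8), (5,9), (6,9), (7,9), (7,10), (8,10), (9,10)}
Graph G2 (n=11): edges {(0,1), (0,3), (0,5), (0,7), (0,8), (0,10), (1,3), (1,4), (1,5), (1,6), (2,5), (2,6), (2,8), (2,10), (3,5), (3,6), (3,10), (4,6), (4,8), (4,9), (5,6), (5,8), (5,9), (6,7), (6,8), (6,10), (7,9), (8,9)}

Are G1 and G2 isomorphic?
Yes, isomorphic

The graphs are isomorphic.
One valid mapping φ: V(G1) → V(G2): 0→4, 1→6, 2→8, 3→7, 4→0, 5→2, 6→9, 7→1, 8→10, 9→5, 10→3

Verify φ preserves adjacency — for each edge of G1, its image is an edge of G2:
  (0,1) → (φ(0),φ(1)) = (4,6) ∈ E(G2) ✓
  (0,2) → (φ(0),φ(2)) = (4,8) ∈ E(G2) ✓
  (0,6) → (φ(0),φ(6)) = (4,9) ∈ E(G2) ✓
  (0,7) → (φ(0),φ(7)) = (1,4) ∈ E(G2) ✓
  (1,2) → (φ(1),φ(2)) = (6,8) ∈ E(G2) ✓
  (1,3) → (φ(1),φ(3)) = (6,7) ∈ E(G2) ✓
  (1,5) → (φ(1),φ(5)) = (2,6) ∈ E(G2) ✓
  (1,7) → (φ(1),φ(7)) = (1,6) ∈ E(G2) ✓
  (1,8) → (φ(1),φ(8)) = (6,10) ∈ E(G2) ✓
  (1,9) → (φ(1),φ(9)) = (5,6) ∈ E(G2) ✓
  (1,10) → (φ(1),φ(10)) = (3,6) ∈ E(G2) ✓
  (2,4) → (φ(2),φ(4)) = (0,8) ∈ E(G2) ✓
  (2,5) → (φ(2),φ(5)) = (2,8) ∈ E(G2) ✓
  (2,6) → (φ(2),φ(6)) = (8,9) ∈ E(G2) ✓
  (2,9) → (φ(2),φ(9)) = (5,8) ∈ E(G2) ✓
  (3,4) → (φ(3),φ(4)) = (0,7) ∈ E(G2) ✓
  (3,6) → (φ(3),φ(6)) = (7,9) ∈ E(G2) ✓
  (4,7) → (φ(4),φ(7)) = (0,1) ∈ E(G2) ✓
  (4,8) → (φ(4),φ(8)) = (0,10) ∈ E(G2) ✓
  (4,9) → (φ(4),φ(9)) = (0,5) ∈ E(G2) ✓
  (4,10) → (φ(4),φ(10)) = (0,3) ∈ E(G2) ✓
  (5,8) → (φ(5),φ(8)) = (2,10) ∈ E(G2) ✓
  (5,9) → (φ(5),φ(9)) = (2,5) ∈ E(G2) ✓
  (6,9) → (φ(6),φ(9)) = (5,9) ∈ E(G2) ✓
  (7,9) → (φ(7),φ(9)) = (1,5) ∈ E(G2) ✓
  (7,10) → (φ(7),φ(10)) = (1,3) ∈ E(G2) ✓
  (8,10) → (φ(8),φ(10)) = (3,10) ∈ E(G2) ✓
  (9,10) → (φ(9),φ(10)) = (3,5) ∈ E(G2) ✓
All 28 edges of G1 map to edges of G2, and |E(G1)| = |E(G2)| = 28, so φ is a bijection on edges as well as vertices. Hence G1 ≅ G2.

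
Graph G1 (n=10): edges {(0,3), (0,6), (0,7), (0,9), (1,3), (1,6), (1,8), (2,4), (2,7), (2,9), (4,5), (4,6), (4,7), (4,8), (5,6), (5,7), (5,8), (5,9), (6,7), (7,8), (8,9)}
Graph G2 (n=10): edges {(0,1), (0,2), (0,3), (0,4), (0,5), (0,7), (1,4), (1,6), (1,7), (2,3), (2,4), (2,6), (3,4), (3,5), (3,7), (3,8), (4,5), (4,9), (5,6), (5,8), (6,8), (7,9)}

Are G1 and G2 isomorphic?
No, not isomorphic

The graphs are NOT isomorphic.

Degrees in G1: deg(0)=4, deg(1)=3, deg(2)=3, deg(3)=2, deg(4)=5, deg(5)=5, deg(6)=5, deg(7)=6, deg(8)=5, deg(9)=4.
Sorted degree sequence of G1: [6, 5, 5, 5, 5, 4, 4, 3, 3, 2].
Degrees in G2: deg(0)=6, deg(1)=4, deg(2)=4, deg(3)=6, deg(4)=6, deg(5)=5, deg(6)=4, deg(7)=4, deg(8)=3, deg(9)=2.
Sorted degree sequence of G2: [6, 6, 6, 5, 4, 4, 4, 4, 3, 2].
The (sorted) degree sequence is an isomorphism invariant, so since G1 and G2 have different degree sequences they cannot be isomorphic.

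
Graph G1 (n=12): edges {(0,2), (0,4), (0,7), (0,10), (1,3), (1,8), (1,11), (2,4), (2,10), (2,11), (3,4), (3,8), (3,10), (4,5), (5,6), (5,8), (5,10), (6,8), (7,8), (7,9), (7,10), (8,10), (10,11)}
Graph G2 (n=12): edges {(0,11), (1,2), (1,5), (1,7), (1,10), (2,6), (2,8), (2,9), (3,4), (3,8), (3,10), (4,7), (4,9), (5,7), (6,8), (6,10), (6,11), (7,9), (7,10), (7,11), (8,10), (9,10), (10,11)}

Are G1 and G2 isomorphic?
Yes, isomorphic

The graphs are isomorphic.
One valid mapping φ: V(G1) → V(G2): 0→6, 1→4, 2→8, 3→9, 4→2, 5→1, 6→5, 7→11, 8→7, 9→0, 10→10, 11→3

Verify φ preserves adjacency — for each edge of G1, its image is an edge of G2:
  (0,2) → (φ(0),φ(2)) = (6,8) ∈ E(G2) ✓
  (0,4) → (φ(0),φ(4)) = (2,6) ∈ E(G2) ✓
  (0,7) → (φ(0),φ(7)) = (6,11) ∈ E(G2) ✓
  (0,10) → (φ(0),φ(10)) = (6,10) ∈ E(G2) ✓
  (1,3) → (φ(1),φ(3)) = (4,9) ∈ E(G2) ✓
  (1,8) → (φ(1),φ(8)) = (4,7) ∈ E(G2) ✓
  (1,11) → (φ(1),φ(11)) = (3,4) ∈ E(G2) ✓
  (2,4) → (φ(2),φ(4)) = (2,8) ∈ E(G2) ✓
  (2,10) → (φ(2),φ(10)) = (8,10) ∈ E(G2) ✓
  (2,11) → (φ(2),φ(11)) = (3,8) ∈ E(G2) ✓
  (3,4) → (φ(3),φ(4)) = (2,9) ∈ E(G2) ✓
  (3,8) → (φ(3),φ(8)) = (7,9) ∈ E(G2) ✓
  (3,10) → (φ(3),φ(10)) = (9,10) ∈ E(G2) ✓
  (4,5) → (φ(4),φ(5)) = (1,2) ∈ E(G2) ✓
  (5,6) → (φ(5),φ(6)) = (1,5) ∈ E(G2) ✓
  (5,8) → (φ(5),φ(8)) = (1,7) ∈ E(G2) ✓
  (5,10) → (φ(5),φ(10)) = (1,10) ∈ E(G2) ✓
  (6,8) → (φ(6),φ(8)) = (5,7) ∈ E(G2) ✓
  (7,8) → (φ(7),φ(8)) = (7,11) ∈ E(G2) ✓
  (7,9) → (φ(7),φ(9)) = (0,11) ∈ E(G2) ✓
  (7,10) → (φ(7),φ(10)) = (10,11) ∈ E(G2) ✓
  (8,10) → (φ(8),φ(10)) = (7,10) ∈ E(G2) ✓
  (10,11) → (φ(10),φ(11)) = (3,10) ∈ E(G2) ✓
All 23 edges of G1 map to edges of G2, and |E(G1)| = |E(G2)| = 23, so φ is a bijection on edges as well as vertices. Hence G1 ≅ G2.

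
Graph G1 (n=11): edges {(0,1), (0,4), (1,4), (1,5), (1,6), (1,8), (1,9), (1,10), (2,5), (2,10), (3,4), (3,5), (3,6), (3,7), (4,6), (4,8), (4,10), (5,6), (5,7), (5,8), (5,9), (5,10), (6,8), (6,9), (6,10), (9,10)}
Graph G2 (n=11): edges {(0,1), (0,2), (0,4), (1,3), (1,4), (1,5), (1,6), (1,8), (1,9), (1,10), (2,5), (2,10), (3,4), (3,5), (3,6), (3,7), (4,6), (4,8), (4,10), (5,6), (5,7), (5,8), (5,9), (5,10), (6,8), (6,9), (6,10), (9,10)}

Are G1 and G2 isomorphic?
No, not isomorphic

The graphs are NOT isomorphic.

Counting edges: G1 has 26 edge(s); G2 has 28 edge(s).
Edge count is an isomorphism invariant (a bijection on vertices induces a bijection on edges), so differing edge counts rule out isomorphism.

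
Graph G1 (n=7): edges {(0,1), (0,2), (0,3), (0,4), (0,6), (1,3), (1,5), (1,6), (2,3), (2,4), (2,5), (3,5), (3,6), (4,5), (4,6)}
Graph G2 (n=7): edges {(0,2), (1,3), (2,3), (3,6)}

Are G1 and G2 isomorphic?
No, not isomorphic

The graphs are NOT isomorphic.

Counting triangles (3-cliques): G1 has 10, G2 has 0.
Triangle count is an isomorphism invariant, so differing triangle counts rule out isomorphism.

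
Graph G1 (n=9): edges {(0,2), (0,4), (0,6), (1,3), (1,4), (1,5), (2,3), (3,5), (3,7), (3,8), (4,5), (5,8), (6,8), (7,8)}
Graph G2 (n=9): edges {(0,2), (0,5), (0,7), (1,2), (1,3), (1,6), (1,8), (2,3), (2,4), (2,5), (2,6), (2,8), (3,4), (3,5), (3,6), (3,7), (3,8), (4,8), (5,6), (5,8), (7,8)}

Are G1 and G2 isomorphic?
No, not isomorphic

The graphs are NOT isomorphic.

Counting triangles (3-cliques): G1 has 4, G2 has 17.
Triangle count is an isomorphism invariant, so differing triangle counts rule out isomorphism.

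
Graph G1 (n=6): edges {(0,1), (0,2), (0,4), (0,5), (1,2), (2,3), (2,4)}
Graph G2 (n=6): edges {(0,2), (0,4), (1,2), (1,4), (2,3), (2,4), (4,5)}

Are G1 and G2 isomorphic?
Yes, isomorphic

The graphs are isomorphic.
One valid mapping φ: V(G1) → V(G2): 0→4, 1→0, 2→2, 3→3, 4→1, 5→5

Verify φ preserves adjacency — for each edge of G1, its image is an edge of G2:
  (0,1) → (φ(0),φ(1)) = (0,4) ∈ E(G2) ✓
  (0,2) → (φ(0),φ(2)) = (2,4) ∈ E(G2) ✓
  (0,4) → (φ(0),φ(4)) = (1,4) ∈ E(G2) ✓
  (0,5) → (φ(0),φ(5)) = (4,5) ∈ E(G2) ✓
  (1,2) → (φ(1),φ(2)) = (0,2) ∈ E(G2) ✓
  (2,3) → (φ(2),φ(3)) = (2,3) ∈ E(G2) ✓
  (2,4) → (φ(2),φ(4)) = (1,2) ∈ E(G2) ✓
All 7 edges of G1 map to edges of G2, and |E(G1)| = |E(G2)| = 7, so φ is a bijection on edges as well as vertices. Hence G1 ≅ G2.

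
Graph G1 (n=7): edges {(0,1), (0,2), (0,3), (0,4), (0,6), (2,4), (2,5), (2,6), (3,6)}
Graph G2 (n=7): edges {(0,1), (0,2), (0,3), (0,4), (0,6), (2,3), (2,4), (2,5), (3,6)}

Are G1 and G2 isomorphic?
Yes, isomorphic

The graphs are isomorphic.
One valid mapping φ: V(G1) → V(G2): 0→0, 1→1, 2→2, 3→6, 4→4, 5→5, 6→3

Verify φ preserves adjacency — for each edge of G1, its image is an edge of G2:
  (0,1) → (φ(0),φ(1)) = (0,1) ∈ E(G2) ✓
  (0,2) → (φ(0),φ(2)) = (0,2) ∈ E(G2) ✓
  (0,3) → (φ(0),φ(3)) = (0,6) ∈ E(G2) ✓
  (0,4) → (φ(0),φ(4)) = (0,4) ∈ E(G2) ✓
  (0,6) → (φ(0),φ(6)) = (0,3) ∈ E(G2) ✓
  (2,4) → (φ(2),φ(4)) = (2,4) ∈ E(G2) ✓
  (2,5) → (φ(2),φ(5)) = (2,5) ∈ E(G2) ✓
  (2,6) → (φ(2),φ(6)) = (2,3) ∈ E(G2) ✓
  (3,6) → (φ(3),φ(6)) = (3,6) ∈ E(G2) ✓
All 9 edges of G1 map to edges of G2, and |E(G1)| = |E(G2)| = 9, so φ is a bijection on edges as well as vertices. Hence G1 ≅ G2.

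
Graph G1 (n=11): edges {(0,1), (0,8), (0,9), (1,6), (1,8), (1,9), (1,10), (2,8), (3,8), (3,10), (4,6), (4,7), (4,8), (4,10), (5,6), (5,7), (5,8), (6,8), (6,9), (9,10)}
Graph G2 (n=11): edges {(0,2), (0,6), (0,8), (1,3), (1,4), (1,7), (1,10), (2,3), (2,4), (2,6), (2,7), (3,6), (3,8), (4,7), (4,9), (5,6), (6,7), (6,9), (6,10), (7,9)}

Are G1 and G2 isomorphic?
Yes, isomorphic

The graphs are isomorphic.
One valid mapping φ: V(G1) → V(G2): 0→9, 1→7, 2→5, 3→10, 4→3, 5→0, 6→2, 7→8, 8→6, 9→4, 10→1

Verify φ preserves adjacency — for each edge of G1, its image is an edge of G2:
  (0,1) → (φ(0),φ(1)) = (7,9) ∈ E(G2) ✓
  (0,8) → (φ(0),φ(8)) = (6,9) ∈ E(G2) ✓
  (0,9) → (φ(0),φ(9)) = (4,9) ∈ E(G2) ✓
  (1,6) → (φ(1),φ(6)) = (2,7) ∈ E(G2) ✓
  (1,8) → (φ(1),φ(8)) = (6,7) ∈ E(G2) ✓
  (1,9) → (φ(1),φ(9)) = (4,7) ∈ E(G2) ✓
  (1,10) → (φ(1),φ(10)) = (1,7) ∈ E(G2) ✓
  (2,8) → (φ(2),φ(8)) = (5,6) ∈ E(G2) ✓
  (3,8) → (φ(3),φ(8)) = (6,10) ∈ E(G2) ✓
  (3,10) → (φ(3),φ(10)) = (1,10) ∈ E(G2) ✓
  (4,6) → (φ(4),φ(6)) = (2,3) ∈ E(G2) ✓
  (4,7) → (φ(4),φ(7)) = (3,8) ∈ E(G2) ✓
  (4,8) → (φ(4),φ(8)) = (3,6) ∈ E(G2) ✓
  (4,10) → (φ(4),φ(10)) = (1,3) ∈ E(G2) ✓
  (5,6) → (φ(5),φ(6)) = (0,2) ∈ E(G2) ✓
  (5,7) → (φ(5),φ(7)) = (0,8) ∈ E(G2) ✓
  (5,8) → (φ(5),φ(8)) = (0,6) ∈ E(G2) ✓
  (6,8) → (φ(6),φ(8)) = (2,6) ∈ E(G2) ✓
  (6,9) → (φ(6),φ(9)) = (2,4) ∈ E(G2) ✓
  (9,10) → (φ(9),φ(10)) = (1,4) ∈ E(G2) ✓
All 20 edges of G1 map to edges of G2, and |E(G1)| = |E(G2)| = 20, so φ is a bijection on edges as well as vertices. Hence G1 ≅ G2.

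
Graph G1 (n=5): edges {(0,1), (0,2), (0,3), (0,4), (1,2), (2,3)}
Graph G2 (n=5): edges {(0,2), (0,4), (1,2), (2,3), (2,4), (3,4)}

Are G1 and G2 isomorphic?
Yes, isomorphic

The graphs are isomorphic.
One valid mapping φ: V(G1) → V(G2): 0→2, 1→0, 2→4, 3→3, 4→1

Verify φ preserves adjacency — for each edge of G1, its image is an edge of G2:
  (0,1) → (φ(0),φ(1)) = (0,2) ∈ E(G2) ✓
  (0,2) → (φ(0),φ(2)) = (2,4) ∈ E(G2) ✓
  (0,3) → (φ(0),φ(3)) = (2,3) ∈ E(G2) ✓
  (0,4) → (φ(0),φ(4)) = (1,2) ∈ E(G2) ✓
  (1,2) → (φ(1),φ(2)) = (0,4) ∈ E(G2) ✓
  (2,3) → (φ(2),φ(3)) = (3,4) ∈ E(G2) ✓
All 6 edges of G1 map to edges of G2, and |E(G1)| = |E(G2)| = 6, so φ is a bijection on edges as well as vertices. Hence G1 ≅ G2.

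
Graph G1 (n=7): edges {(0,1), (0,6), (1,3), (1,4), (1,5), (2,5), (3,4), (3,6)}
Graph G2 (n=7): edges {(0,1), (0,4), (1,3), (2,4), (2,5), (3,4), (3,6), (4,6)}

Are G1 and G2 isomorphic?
Yes, isomorphic

The graphs are isomorphic.
One valid mapping φ: V(G1) → V(G2): 0→0, 1→4, 2→5, 3→3, 4→6, 5→2, 6→1

Verify φ preserves adjacency — for each edge of G1, its image is an edge of G2:
  (0,1) → (φ(0),φ(1)) = (0,4) ∈ E(G2) ✓
  (0,6) → (φ(0),φ(6)) = (0,1) ∈ E(G2) ✓
  (1,3) → (φ(1),φ(3)) = (3,4) ∈ E(G2) ✓
  (1,4) → (φ(1),φ(4)) = (4,6) ∈ E(G2) ✓
  (1,5) → (φ(1),φ(5)) = (2,4) ∈ E(G2) ✓
  (2,5) → (φ(2),φ(5)) = (2,5) ∈ E(G2) ✓
  (3,4) → (φ(3),φ(4)) = (3,6) ∈ E(G2) ✓
  (3,6) → (φ(3),φ(6)) = (1,3) ∈ E(G2) ✓
All 8 edges of G1 map to edges of G2, and |E(G1)| = |E(G2)| = 8, so φ is a bijection on edges as well as vertices. Hence G1 ≅ G2.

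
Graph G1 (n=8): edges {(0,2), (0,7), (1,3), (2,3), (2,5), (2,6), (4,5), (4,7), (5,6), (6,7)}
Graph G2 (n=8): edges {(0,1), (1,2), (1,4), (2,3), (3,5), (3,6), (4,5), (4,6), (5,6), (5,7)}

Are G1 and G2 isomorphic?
No, not isomorphic

The graphs are NOT isomorphic.

Degrees in G1: deg(0)=2, deg(1)=1, deg(2)=4, deg(3)=2, deg(4)=2, deg(5)=3, deg(6)=3, deg(7)=3.
Sorted degree sequence of G1: [4, 3, 3, 3, 2, 2, 2, 1].
Degrees in G2: deg(0)=1, deg(1)=3, deg(2)=2, deg(3)=3, deg(4)=3, deg(5)=4, deg(6)=3, deg(7)=1.
Sorted degree sequence of G2: [4, 3, 3, 3, 3, 2, 1, 1].
The (sorted) degree sequence is an isomorphism invariant, so since G1 and G2 have different degree sequences they cannot be isomorphic.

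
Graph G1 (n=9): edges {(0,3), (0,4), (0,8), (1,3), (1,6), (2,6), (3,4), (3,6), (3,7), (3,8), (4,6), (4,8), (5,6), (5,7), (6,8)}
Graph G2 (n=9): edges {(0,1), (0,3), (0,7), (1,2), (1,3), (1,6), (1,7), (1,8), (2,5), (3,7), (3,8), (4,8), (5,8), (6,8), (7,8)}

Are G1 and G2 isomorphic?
Yes, isomorphic

The graphs are isomorphic.
One valid mapping φ: V(G1) → V(G2): 0→0, 1→6, 2→4, 3→1, 4→3, 5→5, 6→8, 7→2, 8→7

Verify φ preserves adjacency — for each edge of G1, its image is an edge of G2:
  (0,3) → (φ(0),φ(3)) = (0,1) ∈ E(G2) ✓
  (0,4) → (φ(0),φ(4)) = (0,3) ∈ E(G2) ✓
  (0,8) → (φ(0),φ(8)) = (0,7) ∈ E(G2) ✓
  (1,3) → (φ(1),φ(3)) = (1,6) ∈ E(G2) ✓
  (1,6) → (φ(1),φ(6)) = (6,8) ∈ E(G2) ✓
  (2,6) → (φ(2),φ(6)) = (4,8) ∈ E(G2) ✓
  (3,4) → (φ(3),φ(4)) = (1,3) ∈ E(G2) ✓
  (3,6) → (φ(3),φ(6)) = (1,8) ∈ E(G2) ✓
  (3,7) → (φ(3),φ(7)) = (1,2) ∈ E(G2) ✓
  (3,8) → (φ(3),φ(8)) = (1,7) ∈ E(G2) ✓
  (4,6) → (φ(4),φ(6)) = (3,8) ∈ E(G2) ✓
  (4,8) → (φ(4),φ(8)) = (3,7) ∈ E(G2) ✓
  (5,6) → (φ(5),φ(6)) = (5,8) ∈ E(G2) ✓
  (5,7) → (φ(5),φ(7)) = (2,5) ∈ E(G2) ✓
  (6,8) → (φ(6),φ(8)) = (7,8) ∈ E(G2) ✓
All 15 edges of G1 map to edges of G2, and |E(G1)| = |E(G2)| = 15, so φ is a bijection on edges as well as vertices. Hence G1 ≅ G2.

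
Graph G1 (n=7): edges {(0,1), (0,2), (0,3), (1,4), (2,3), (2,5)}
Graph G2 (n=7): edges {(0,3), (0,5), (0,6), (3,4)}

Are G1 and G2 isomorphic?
No, not isomorphic

The graphs are NOT isomorphic.

Counting triangles (3-cliques): G1 has 1, G2 has 0.
Triangle count is an isomorphism invariant, so differing triangle counts rule out isomorphism.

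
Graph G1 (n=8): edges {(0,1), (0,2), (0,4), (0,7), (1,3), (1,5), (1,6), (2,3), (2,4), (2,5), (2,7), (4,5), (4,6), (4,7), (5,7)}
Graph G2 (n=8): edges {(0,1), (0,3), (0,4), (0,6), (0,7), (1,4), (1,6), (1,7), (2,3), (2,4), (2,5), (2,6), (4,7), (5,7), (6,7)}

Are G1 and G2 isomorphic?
Yes, isomorphic

The graphs are isomorphic.
One valid mapping φ: V(G1) → V(G2): 0→4, 1→2, 2→0, 3→3, 4→7, 5→6, 6→5, 7→1

Verify φ preserves adjacency — for each edge of G1, its image is an edge of G2:
  (0,1) → (φ(0),φ(1)) = (2,4) ∈ E(G2) ✓
  (0,2) → (φ(0),φ(2)) = (0,4) ∈ E(G2) ✓
  (0,4) → (φ(0),φ(4)) = (4,7) ∈ E(G2) ✓
  (0,7) → (φ(0),φ(7)) = (1,4) ∈ E(G2) ✓
  (1,3) → (φ(1),φ(3)) = (2,3) ∈ E(G2) ✓
  (1,5) → (φ(1),φ(5)) = (2,6) ∈ E(G2) ✓
  (1,6) → (φ(1),φ(6)) = (2,5) ∈ E(G2) ✓
  (2,3) → (φ(2),φ(3)) = (0,3) ∈ E(G2) ✓
  (2,4) → (φ(2),φ(4)) = (0,7) ∈ E(G2) ✓
  (2,5) → (φ(2),φ(5)) = (0,6) ∈ E(G2) ✓
  (2,7) → (φ(2),φ(7)) = (0,1) ∈ E(G2) ✓
  (4,5) → (φ(4),φ(5)) = (6,7) ∈ E(G2) ✓
  (4,6) → (φ(4),φ(6)) = (5,7) ∈ E(G2) ✓
  (4,7) → (φ(4),φ(7)) = (1,7) ∈ E(G2) ✓
  (5,7) → (φ(5),φ(7)) = (1,6) ∈ E(G2) ✓
All 15 edges of G1 map to edges of G2, and |E(G1)| = |E(G2)| = 15, so φ is a bijection on edges as well as vertices. Hence G1 ≅ G2.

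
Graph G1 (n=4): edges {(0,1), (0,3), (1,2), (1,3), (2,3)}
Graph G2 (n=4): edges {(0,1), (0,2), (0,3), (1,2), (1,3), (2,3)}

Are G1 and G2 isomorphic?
No, not isomorphic

The graphs are NOT isomorphic.

Counting edges: G1 has 5 edge(s); G2 has 6 edge(s).
Edge count is an isomorphism invariant (a bijection on vertices induces a bijection on edges), so differing edge counts rule out isomorphism.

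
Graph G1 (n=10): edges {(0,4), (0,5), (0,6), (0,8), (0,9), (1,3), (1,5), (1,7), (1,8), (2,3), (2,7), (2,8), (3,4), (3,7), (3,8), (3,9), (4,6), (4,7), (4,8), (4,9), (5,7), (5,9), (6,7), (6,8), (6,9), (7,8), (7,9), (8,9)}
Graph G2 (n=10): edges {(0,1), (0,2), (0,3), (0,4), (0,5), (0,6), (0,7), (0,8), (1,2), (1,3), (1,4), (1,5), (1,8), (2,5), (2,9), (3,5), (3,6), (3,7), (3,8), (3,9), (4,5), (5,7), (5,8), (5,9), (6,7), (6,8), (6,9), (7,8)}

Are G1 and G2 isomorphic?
Yes, isomorphic

The graphs are isomorphic.
One valid mapping φ: V(G1) → V(G2): 0→6, 1→2, 2→4, 3→1, 4→8, 5→9, 6→7, 7→5, 8→0, 9→3

Verify φ preserves adjacency — for each edge of G1, its image is an edge of G2:
  (0,4) → (φ(0),φ(4)) = (6,8) ∈ E(G2) ✓
  (0,5) → (φ(0),φ(5)) = (6,9) ∈ E(G2) ✓
  (0,6) → (φ(0),φ(6)) = (6,7) ∈ E(G2) ✓
  (0,8) → (φ(0),φ(8)) = (0,6) ∈ E(G2) ✓
  (0,9) → (φ(0),φ(9)) = (3,6) ∈ E(G2) ✓
  (1,3) → (φ(1),φ(3)) = (1,2) ∈ E(G2) ✓
  (1,5) → (φ(1),φ(5)) = (2,9) ∈ E(G2) ✓
  (1,7) → (φ(1),φ(7)) = (2,5) ∈ E(G2) ✓
  (1,8) → (φ(1),φ(8)) = (0,2) ∈ E(G2) ✓
  (2,3) → (φ(2),φ(3)) = (1,4) ∈ E(G2) ✓
  (2,7) → (φ(2),φ(7)) = (4,5) ∈ E(G2) ✓
  (2,8) → (φ(2),φ(8)) = (0,4) ∈ E(G2) ✓
  (3,4) → (φ(3),φ(4)) = (1,8) ∈ E(G2) ✓
  (3,7) → (φ(3),φ(7)) = (1,5) ∈ E(G2) ✓
  (3,8) → (φ(3),φ(8)) = (0,1) ∈ E(G2) ✓
  (3,9) → (φ(3),φ(9)) = (1,3) ∈ E(G2) ✓
  (4,6) → (φ(4),φ(6)) = (7,8) ∈ E(G2) ✓
  (4,7) → (φ(4),φ(7)) = (5,8) ∈ E(G2) ✓
  (4,8) → (φ(4),φ(8)) = (0,8) ∈ E(G2) ✓
  (4,9) → (φ(4),φ(9)) = (3,8) ∈ E(G2) ✓
  (5,7) → (φ(5),φ(7)) = (5,9) ∈ E(G2) ✓
  (5,9) → (φ(5),φ(9)) = (3,9) ∈ E(G2) ✓
  (6,7) → (φ(6),φ(7)) = (5,7) ∈ E(G2) ✓
  (6,8) → (φ(6),φ(8)) = (0,7) ∈ E(G2) ✓
  (6,9) → (φ(6),φ(9)) = (3,7) ∈ E(G2) ✓
  (7,8) → (φ(7),φ(8)) = (0,5) ∈ E(G2) ✓
  (7,9) → (φ(7),φ(9)) = (3,5) ∈ E(G2) ✓
  (8,9) → (φ(8),φ(9)) = (0,3) ∈ E(G2) ✓
All 28 edges of G1 map to edges of G2, and |E(G1)| = |E(G2)| = 28, so φ is a bijection on edges as well as vertices. Hence G1 ≅ G2.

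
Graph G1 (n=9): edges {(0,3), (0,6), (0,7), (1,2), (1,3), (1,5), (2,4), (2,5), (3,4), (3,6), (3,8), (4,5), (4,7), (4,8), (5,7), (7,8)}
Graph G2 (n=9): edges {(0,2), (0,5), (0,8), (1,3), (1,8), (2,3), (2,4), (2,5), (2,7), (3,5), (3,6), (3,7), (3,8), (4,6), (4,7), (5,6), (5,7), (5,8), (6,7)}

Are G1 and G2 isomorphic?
No, not isomorphic

The graphs are NOT isomorphic.

Counting triangles (3-cliques): G1 has 6, G2 has 13.
Triangle count is an isomorphism invariant, so differing triangle counts rule out isomorphism.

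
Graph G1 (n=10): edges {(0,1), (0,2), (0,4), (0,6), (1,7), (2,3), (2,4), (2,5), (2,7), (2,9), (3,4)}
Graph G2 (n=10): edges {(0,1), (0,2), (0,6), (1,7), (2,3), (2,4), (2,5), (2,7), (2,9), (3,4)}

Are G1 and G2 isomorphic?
No, not isomorphic

The graphs are NOT isomorphic.

Counting edges: G1 has 11 edge(s); G2 has 10 edge(s).
Edge count is an isomorphism invariant (a bijection on vertices induces a bijection on edges), so differing edge counts rule out isomorphism.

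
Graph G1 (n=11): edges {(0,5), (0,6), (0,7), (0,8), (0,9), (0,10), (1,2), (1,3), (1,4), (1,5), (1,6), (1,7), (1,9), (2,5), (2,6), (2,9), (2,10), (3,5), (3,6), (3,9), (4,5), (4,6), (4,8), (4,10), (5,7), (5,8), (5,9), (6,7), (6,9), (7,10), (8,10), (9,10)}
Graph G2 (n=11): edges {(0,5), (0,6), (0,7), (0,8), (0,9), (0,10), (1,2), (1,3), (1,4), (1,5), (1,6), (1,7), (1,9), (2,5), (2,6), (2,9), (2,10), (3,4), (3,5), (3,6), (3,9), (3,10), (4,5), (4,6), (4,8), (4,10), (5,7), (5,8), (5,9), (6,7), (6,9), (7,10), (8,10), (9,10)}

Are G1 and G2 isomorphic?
No, not isomorphic

The graphs are NOT isomorphic.

Counting edges: G1 has 32 edge(s); G2 has 34 edge(s).
Edge count is an isomorphism invariant (a bijection on vertices induces a bijection on edges), so differing edge counts rule out isomorphism.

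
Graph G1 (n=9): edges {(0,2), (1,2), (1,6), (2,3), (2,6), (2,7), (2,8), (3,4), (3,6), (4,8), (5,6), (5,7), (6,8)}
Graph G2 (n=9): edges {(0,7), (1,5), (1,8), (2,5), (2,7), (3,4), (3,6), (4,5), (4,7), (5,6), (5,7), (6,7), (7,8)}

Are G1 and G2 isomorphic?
Yes, isomorphic

The graphs are isomorphic.
One valid mapping φ: V(G1) → V(G2): 0→0, 1→2, 2→7, 3→4, 4→3, 5→1, 6→5, 7→8, 8→6

Verify φ preserves adjacency — for each edge of G1, its image is an edge of G2:
  (0,2) → (φ(0),φ(2)) = (0,7) ∈ E(G2) ✓
  (1,2) → (φ(1),φ(2)) = (2,7) ∈ E(G2) ✓
  (1,6) → (φ(1),φ(6)) = (2,5) ∈ E(G2) ✓
  (2,3) → (φ(2),φ(3)) = (4,7) ∈ E(G2) ✓
  (2,6) → (φ(2),φ(6)) = (5,7) ∈ E(G2) ✓
  (2,7) → (φ(2),φ(7)) = (7,8) ∈ E(G2) ✓
  (2,8) → (φ(2),φ(8)) = (6,7) ∈ E(G2) ✓
  (3,4) → (φ(3),φ(4)) = (3,4) ∈ E(G2) ✓
  (3,6) → (φ(3),φ(6)) = (4,5) ∈ E(G2) ✓
  (4,8) → (φ(4),φ(8)) = (3,6) ∈ E(G2) ✓
  (5,6) → (φ(5),φ(6)) = (1,5) ∈ E(G2) ✓
  (5,7) → (φ(5),φ(7)) = (1,8) ∈ E(G2) ✓
  (6,8) → (φ(6),φ(8)) = (5,6) ∈ E(G2) ✓
All 13 edges of G1 map to edges of G2, and |E(G1)| = |E(G2)| = 13, so φ is a bijection on edges as well as vertices. Hence G1 ≅ G2.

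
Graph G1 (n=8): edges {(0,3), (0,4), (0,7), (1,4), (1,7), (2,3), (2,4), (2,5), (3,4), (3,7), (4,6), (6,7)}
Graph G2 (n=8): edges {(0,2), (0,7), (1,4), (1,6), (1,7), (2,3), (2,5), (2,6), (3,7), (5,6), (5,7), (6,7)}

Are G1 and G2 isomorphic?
Yes, isomorphic

The graphs are isomorphic.
One valid mapping φ: V(G1) → V(G2): 0→5, 1→3, 2→1, 3→6, 4→7, 5→4, 6→0, 7→2

Verify φ preserves adjacency — for each edge of G1, its image is an edge of G2:
  (0,3) → (φ(0),φ(3)) = (5,6) ∈ E(G2) ✓
  (0,4) → (φ(0),φ(4)) = (5,7) ∈ E(G2) ✓
  (0,7) → (φ(0),φ(7)) = (2,5) ∈ E(G2) ✓
  (1,4) → (φ(1),φ(4)) = (3,7) ∈ E(G2) ✓
  (1,7) → (φ(1),φ(7)) = (2,3) ∈ E(G2) ✓
  (2,3) → (φ(2),φ(3)) = (1,6) ∈ E(G2) ✓
  (2,4) → (φ(2),φ(4)) = (1,7) ∈ E(G2) ✓
  (2,5) → (φ(2),φ(5)) = (1,4) ∈ E(G2) ✓
  (3,4) → (φ(3),φ(4)) = (6,7) ∈ E(G2) ✓
  (3,7) → (φ(3),φ(7)) = (2,6) ∈ E(G2) ✓
  (4,6) → (φ(4),φ(6)) = (0,7) ∈ E(G2) ✓
  (6,7) → (φ(6),φ(7)) = (0,2) ∈ E(G2) ✓
All 12 edges of G1 map to edges of G2, and |E(G1)| = |E(G2)| = 12, so φ is a bijection on edges as well as vertices. Hence G1 ≅ G2.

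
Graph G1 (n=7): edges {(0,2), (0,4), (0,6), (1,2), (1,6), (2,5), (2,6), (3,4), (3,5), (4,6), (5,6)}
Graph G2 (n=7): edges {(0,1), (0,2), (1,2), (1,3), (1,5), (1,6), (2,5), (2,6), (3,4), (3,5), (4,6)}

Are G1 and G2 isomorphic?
Yes, isomorphic

The graphs are isomorphic.
One valid mapping φ: V(G1) → V(G2): 0→5, 1→0, 2→2, 3→4, 4→3, 5→6, 6→1

Verify φ preserves adjacency — for each edge of G1, its image is an edge of G2:
  (0,2) → (φ(0),φ(2)) = (2,5) ∈ E(G2) ✓
  (0,4) → (φ(0),φ(4)) = (3,5) ∈ E(G2) ✓
  (0,6) → (φ(0),φ(6)) = (1,5) ∈ E(G2) ✓
  (1,2) → (φ(1),φ(2)) = (0,2) ∈ E(G2) ✓
  (1,6) → (φ(1),φ(6)) = (0,1) ∈ E(G2) ✓
  (2,5) → (φ(2),φ(5)) = (2,6) ∈ E(G2) ✓
  (2,6) → (φ(2),φ(6)) = (1,2) ∈ E(G2) ✓
  (3,4) → (φ(3),φ(4)) = (3,4) ∈ E(G2) ✓
  (3,5) → (φ(3),φ(5)) = (4,6) ∈ E(G2) ✓
  (4,6) → (φ(4),φ(6)) = (1,3) ∈ E(G2) ✓
  (5,6) → (φ(5),φ(6)) = (1,6) ∈ E(G2) ✓
All 11 edges of G1 map to edges of G2, and |E(G1)| = |E(G2)| = 11, so φ is a bijection on edges as well as vertices. Hence G1 ≅ G2.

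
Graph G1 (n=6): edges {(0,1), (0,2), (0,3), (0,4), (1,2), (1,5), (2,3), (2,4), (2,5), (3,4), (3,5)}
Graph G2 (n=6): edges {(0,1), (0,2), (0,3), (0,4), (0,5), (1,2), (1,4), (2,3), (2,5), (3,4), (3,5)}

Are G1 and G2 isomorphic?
Yes, isomorphic

The graphs are isomorphic.
One valid mapping φ: V(G1) → V(G2): 0→2, 1→1, 2→0, 3→3, 4→5, 5→4

Verify φ preserves adjacency — for each edge of G1, its image is an edge of G2:
  (0,1) → (φ(0),φ(1)) = (1,2) ∈ E(G2) ✓
  (0,2) → (φ(0),φ(2)) = (0,2) ∈ E(G2) ✓
  (0,3) → (φ(0),φ(3)) = (2,3) ∈ E(G2) ✓
  (0,4) → (φ(0),φ(4)) = (2,5) ∈ E(G2) ✓
  (1,2) → (φ(1),φ(2)) = (0,1) ∈ E(G2) ✓
  (1,5) → (φ(1),φ(5)) = (1,4) ∈ E(G2) ✓
  (2,3) → (φ(2),φ(3)) = (0,3) ∈ E(G2) ✓
  (2,4) → (φ(2),φ(4)) = (0,5) ∈ E(G2) ✓
  (2,5) → (φ(2),φ(5)) = (0,4) ∈ E(G2) ✓
  (3,4) → (φ(3),φ(4)) = (3,5) ∈ E(G2) ✓
  (3,5) → (φ(3),φ(5)) = (3,4) ∈ E(G2) ✓
All 11 edges of G1 map to edges of G2, and |E(G1)| = |E(G2)| = 11, so φ is a bijection on edges as well as vertices. Hence G1 ≅ G2.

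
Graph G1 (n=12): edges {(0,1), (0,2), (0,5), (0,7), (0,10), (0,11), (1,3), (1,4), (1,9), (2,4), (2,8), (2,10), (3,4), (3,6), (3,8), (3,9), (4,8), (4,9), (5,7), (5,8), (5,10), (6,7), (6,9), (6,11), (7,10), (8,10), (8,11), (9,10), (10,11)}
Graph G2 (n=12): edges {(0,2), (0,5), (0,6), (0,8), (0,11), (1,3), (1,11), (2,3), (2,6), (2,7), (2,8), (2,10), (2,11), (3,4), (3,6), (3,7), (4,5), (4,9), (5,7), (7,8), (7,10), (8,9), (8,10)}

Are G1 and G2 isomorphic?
No, not isomorphic

The graphs are NOT isomorphic.

Degrees in G1: deg(0)=6, deg(1)=4, deg(2)=4, deg(3)=5, deg(4)=5, deg(5)=4, deg(6)=4, deg(7)=4, deg(8)=6, deg(9)=5, deg(10)=7, deg(11)=4.
Sorted degree sequence of G1: [7, 6, 6, 5, 5, 5, 4, 4, 4, 4, 4, 4].
Degrees in G2: deg(0)=5, deg(1)=2, deg(2)=7, deg(3)=5, deg(4)=3, deg(5)=3, deg(6)=3, deg(7)=5, deg(8)=5, deg(9)=2, deg(10)=3, deg(11)=3.
Sorted degree sequence of G2: [7, 5, 5, 5, 5, 3, 3, 3, 3, 3, 2, 2].
The (sorted) degree sequence is an isomorphism invariant, so since G1 and G2 have different degree sequences they cannot be isomorphic.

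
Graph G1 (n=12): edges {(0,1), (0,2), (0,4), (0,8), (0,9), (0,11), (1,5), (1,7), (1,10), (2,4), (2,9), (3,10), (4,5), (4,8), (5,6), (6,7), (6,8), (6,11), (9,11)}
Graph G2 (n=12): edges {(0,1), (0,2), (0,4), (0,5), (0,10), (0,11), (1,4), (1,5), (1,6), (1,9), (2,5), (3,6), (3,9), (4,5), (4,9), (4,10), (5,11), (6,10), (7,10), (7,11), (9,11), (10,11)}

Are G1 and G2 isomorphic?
No, not isomorphic

The graphs are NOT isomorphic.

Connected components of G1: 1 component(s) with vertex sets [[0, 1, 2, 3, 4, 5, 6, 7, 8, 9, 10, 11]], sizes [12].
Connected components of G2: 2 component(s) with vertex sets [[8], [0, 1, 2, 3, 4, 5, 6, 7, 9, 10, 11]], sizes [1, 11].
The number of connected components (and the multiset of component sizes) is an isomorphism invariant — an isomorphism maps each component of G1 bijectively onto a component of G2. Since G1 has 1 component(s) and G2 has 2, they cannot be isomorphic.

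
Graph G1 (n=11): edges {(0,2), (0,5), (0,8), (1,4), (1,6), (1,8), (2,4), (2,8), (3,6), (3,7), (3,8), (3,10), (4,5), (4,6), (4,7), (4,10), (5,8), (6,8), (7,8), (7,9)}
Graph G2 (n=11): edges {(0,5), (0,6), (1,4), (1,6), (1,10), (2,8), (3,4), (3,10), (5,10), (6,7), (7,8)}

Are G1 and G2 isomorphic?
No, not isomorphic

The graphs are NOT isomorphic.

Connected components of G1: 1 component(s) with vertex sets [[0, 1, 2, 3, 4, 5, 6, 7, 8, 9, 10]], sizes [11].
Connected components of G2: 2 component(s) with vertex sets [[9], [0, 1, 2, 3, 4, 5, 6, 7, 8, 10]], sizes [1, 10].
The number of connected components (and the multiset of component sizes) is an isomorphism invariant — an isomorphism maps each component of G1 bijectively onto a component of G2. Since G1 has 1 component(s) and G2 has 2, they cannot be isomorphic.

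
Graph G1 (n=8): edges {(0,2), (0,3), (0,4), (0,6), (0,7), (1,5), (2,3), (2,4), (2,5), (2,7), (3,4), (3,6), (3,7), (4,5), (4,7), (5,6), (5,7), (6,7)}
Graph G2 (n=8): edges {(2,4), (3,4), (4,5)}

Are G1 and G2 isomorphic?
No, not isomorphic

The graphs are NOT isomorphic.

Connected components of G1: 1 component(s) with vertex sets [[0, 1, 2, 3, 4, 5, 6, 7]], sizes [8].
Connected components of G2: 5 component(s) with vertex sets [[0], [1], [6], [7], [2, 3, 4, 5]], sizes [1, 1, 1, 1, 4].
The number of connected components (and the multiset of component sizes) is an isomorphism invariant — an isomorphism maps each component of G1 bijectively onto a component of G2. Since G1 has 1 component(s) and G2 has 5, they cannot be isomorphic.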